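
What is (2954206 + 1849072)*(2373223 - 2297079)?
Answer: 365740800032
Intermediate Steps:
(2954206 + 1849072)*(2373223 - 2297079) = 4803278*76144 = 365740800032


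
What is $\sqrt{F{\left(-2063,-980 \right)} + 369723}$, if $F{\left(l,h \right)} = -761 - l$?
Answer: $15 \sqrt{1649} \approx 609.12$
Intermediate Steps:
$\sqrt{F{\left(-2063,-980 \right)} + 369723} = \sqrt{\left(-761 - -2063\right) + 369723} = \sqrt{\left(-761 + 2063\right) + 369723} = \sqrt{1302 + 369723} = \sqrt{371025} = 15 \sqrt{1649}$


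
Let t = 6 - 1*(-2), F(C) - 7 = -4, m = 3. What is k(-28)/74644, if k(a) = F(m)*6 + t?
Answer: 13/37322 ≈ 0.00034832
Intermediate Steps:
F(C) = 3 (F(C) = 7 - 4 = 3)
t = 8 (t = 6 + 2 = 8)
k(a) = 26 (k(a) = 3*6 + 8 = 18 + 8 = 26)
k(-28)/74644 = 26/74644 = 26*(1/74644) = 13/37322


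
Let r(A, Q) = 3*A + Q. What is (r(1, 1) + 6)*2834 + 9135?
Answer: 37475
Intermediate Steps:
r(A, Q) = Q + 3*A
(r(1, 1) + 6)*2834 + 9135 = ((1 + 3*1) + 6)*2834 + 9135 = ((1 + 3) + 6)*2834 + 9135 = (4 + 6)*2834 + 9135 = 10*2834 + 9135 = 28340 + 9135 = 37475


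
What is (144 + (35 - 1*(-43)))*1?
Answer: 222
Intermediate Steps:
(144 + (35 - 1*(-43)))*1 = (144 + (35 + 43))*1 = (144 + 78)*1 = 222*1 = 222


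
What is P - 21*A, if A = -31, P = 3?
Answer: 654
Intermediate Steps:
P - 21*A = 3 - 21*(-31) = 3 + 651 = 654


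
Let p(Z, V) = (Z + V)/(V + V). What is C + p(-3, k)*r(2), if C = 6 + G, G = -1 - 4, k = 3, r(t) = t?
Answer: 1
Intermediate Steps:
p(Z, V) = (V + Z)/(2*V) (p(Z, V) = (V + Z)/((2*V)) = (V + Z)*(1/(2*V)) = (V + Z)/(2*V))
G = -5
C = 1 (C = 6 - 5 = 1)
C + p(-3, k)*r(2) = 1 + ((½)*(3 - 3)/3)*2 = 1 + ((½)*(⅓)*0)*2 = 1 + 0*2 = 1 + 0 = 1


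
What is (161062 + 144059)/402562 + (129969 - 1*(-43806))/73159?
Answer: 92277558789/29451033358 ≈ 3.1333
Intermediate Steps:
(161062 + 144059)/402562 + (129969 - 1*(-43806))/73159 = 305121*(1/402562) + (129969 + 43806)*(1/73159) = 305121/402562 + 173775*(1/73159) = 305121/402562 + 173775/73159 = 92277558789/29451033358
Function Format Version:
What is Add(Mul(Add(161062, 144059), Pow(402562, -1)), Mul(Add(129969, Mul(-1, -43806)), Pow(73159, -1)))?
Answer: Rational(92277558789, 29451033358) ≈ 3.1333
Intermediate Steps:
Add(Mul(Add(161062, 144059), Pow(402562, -1)), Mul(Add(129969, Mul(-1, -43806)), Pow(73159, -1))) = Add(Mul(305121, Rational(1, 402562)), Mul(Add(129969, 43806), Rational(1, 73159))) = Add(Rational(305121, 402562), Mul(173775, Rational(1, 73159))) = Add(Rational(305121, 402562), Rational(173775, 73159)) = Rational(92277558789, 29451033358)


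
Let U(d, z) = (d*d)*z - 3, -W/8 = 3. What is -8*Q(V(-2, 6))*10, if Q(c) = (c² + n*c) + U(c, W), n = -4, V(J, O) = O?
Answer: 68400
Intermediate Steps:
W = -24 (W = -8*3 = -24)
U(d, z) = -3 + z*d² (U(d, z) = d²*z - 3 = z*d² - 3 = -3 + z*d²)
Q(c) = -3 - 23*c² - 4*c (Q(c) = (c² - 4*c) + (-3 - 24*c²) = -3 - 23*c² - 4*c)
-8*Q(V(-2, 6))*10 = -8*(-3 - 23*6² - 4*6)*10 = -8*(-3 - 23*36 - 24)*10 = -8*(-3 - 828 - 24)*10 = -8*(-855)*10 = 6840*10 = 68400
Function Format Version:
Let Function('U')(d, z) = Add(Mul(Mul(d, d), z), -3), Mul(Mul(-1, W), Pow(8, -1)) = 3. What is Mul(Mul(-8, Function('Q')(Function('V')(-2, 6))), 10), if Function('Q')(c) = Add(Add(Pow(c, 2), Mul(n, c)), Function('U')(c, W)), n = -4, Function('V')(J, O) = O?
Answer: 68400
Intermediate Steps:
W = -24 (W = Mul(-8, 3) = -24)
Function('U')(d, z) = Add(-3, Mul(z, Pow(d, 2))) (Function('U')(d, z) = Add(Mul(Pow(d, 2), z), -3) = Add(Mul(z, Pow(d, 2)), -3) = Add(-3, Mul(z, Pow(d, 2))))
Function('Q')(c) = Add(-3, Mul(-23, Pow(c, 2)), Mul(-4, c)) (Function('Q')(c) = Add(Add(Pow(c, 2), Mul(-4, c)), Add(-3, Mul(-24, Pow(c, 2)))) = Add(-3, Mul(-23, Pow(c, 2)), Mul(-4, c)))
Mul(Mul(-8, Function('Q')(Function('V')(-2, 6))), 10) = Mul(Mul(-8, Add(-3, Mul(-23, Pow(6, 2)), Mul(-4, 6))), 10) = Mul(Mul(-8, Add(-3, Mul(-23, 36), -24)), 10) = Mul(Mul(-8, Add(-3, -828, -24)), 10) = Mul(Mul(-8, -855), 10) = Mul(6840, 10) = 68400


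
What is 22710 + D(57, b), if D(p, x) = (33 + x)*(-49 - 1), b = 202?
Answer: 10960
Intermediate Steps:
D(p, x) = -1650 - 50*x (D(p, x) = (33 + x)*(-50) = -1650 - 50*x)
22710 + D(57, b) = 22710 + (-1650 - 50*202) = 22710 + (-1650 - 10100) = 22710 - 11750 = 10960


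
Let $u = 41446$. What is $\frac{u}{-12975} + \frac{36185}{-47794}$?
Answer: $- \frac{2450370499}{620127150} \approx -3.9514$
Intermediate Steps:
$\frac{u}{-12975} + \frac{36185}{-47794} = \frac{41446}{-12975} + \frac{36185}{-47794} = 41446 \left(- \frac{1}{12975}\right) + 36185 \left(- \frac{1}{47794}\right) = - \frac{41446}{12975} - \frac{36185}{47794} = - \frac{2450370499}{620127150}$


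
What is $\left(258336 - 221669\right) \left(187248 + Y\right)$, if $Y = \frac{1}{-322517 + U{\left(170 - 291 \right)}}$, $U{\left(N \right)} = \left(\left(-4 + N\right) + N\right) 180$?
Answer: $\frac{2518363064684885}{366797} \approx 6.8658 \cdot 10^{9}$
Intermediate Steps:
$U{\left(N \right)} = -720 + 360 N$ ($U{\left(N \right)} = \left(-4 + 2 N\right) 180 = -720 + 360 N$)
$Y = - \frac{1}{366797}$ ($Y = \frac{1}{-322517 + \left(-720 + 360 \left(170 - 291\right)\right)} = \frac{1}{-322517 + \left(-720 + 360 \left(-121\right)\right)} = \frac{1}{-322517 - 44280} = \frac{1}{-366797} = - \frac{1}{366797} \approx -2.7263 \cdot 10^{-6}$)
$\left(258336 - 221669\right) \left(187248 + Y\right) = \left(258336 - 221669\right) \left(187248 - \frac{1}{366797}\right) = 36667 \cdot \frac{68682004655}{366797} = \frac{2518363064684885}{366797}$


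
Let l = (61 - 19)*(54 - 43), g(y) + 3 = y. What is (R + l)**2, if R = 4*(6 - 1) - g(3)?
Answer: 232324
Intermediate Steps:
g(y) = -3 + y
l = 462 (l = 42*11 = 462)
R = 20 (R = 4*(6 - 1) - (-3 + 3) = 4*5 - 1*0 = 20 + 0 = 20)
(R + l)**2 = (20 + 462)**2 = 482**2 = 232324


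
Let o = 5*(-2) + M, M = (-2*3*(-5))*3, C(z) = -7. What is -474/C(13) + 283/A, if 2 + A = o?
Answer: 38953/546 ≈ 71.343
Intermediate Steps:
M = 90 (M = -6*(-5)*3 = 30*3 = 90)
o = 80 (o = 5*(-2) + 90 = -10 + 90 = 80)
A = 78 (A = -2 + 80 = 78)
-474/C(13) + 283/A = -474/(-7) + 283/78 = -474*(-⅐) + 283*(1/78) = 474/7 + 283/78 = 38953/546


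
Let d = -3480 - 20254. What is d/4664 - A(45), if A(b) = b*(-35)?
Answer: 3661033/2332 ≈ 1569.9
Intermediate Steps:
d = -23734
A(b) = -35*b
d/4664 - A(45) = -23734/4664 - (-35)*45 = -23734*1/4664 - 1*(-1575) = -11867/2332 + 1575 = 3661033/2332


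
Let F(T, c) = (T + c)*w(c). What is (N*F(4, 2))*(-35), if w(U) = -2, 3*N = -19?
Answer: -2660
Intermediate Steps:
N = -19/3 (N = (1/3)*(-19) = -19/3 ≈ -6.3333)
F(T, c) = -2*T - 2*c (F(T, c) = (T + c)*(-2) = -2*T - 2*c)
(N*F(4, 2))*(-35) = -19*(-2*4 - 2*2)/3*(-35) = -19*(-8 - 4)/3*(-35) = -19/3*(-12)*(-35) = 76*(-35) = -2660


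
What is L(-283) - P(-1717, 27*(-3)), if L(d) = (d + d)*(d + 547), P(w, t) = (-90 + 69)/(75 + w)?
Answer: -245354229/1642 ≈ -1.4942e+5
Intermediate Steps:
P(w, t) = -21/(75 + w)
L(d) = 2*d*(547 + d) (L(d) = (2*d)*(547 + d) = 2*d*(547 + d))
L(-283) - P(-1717, 27*(-3)) = 2*(-283)*(547 - 283) - (-21)/(75 - 1717) = 2*(-283)*264 - (-21)/(-1642) = -149424 - (-21)*(-1)/1642 = -149424 - 1*21/1642 = -149424 - 21/1642 = -245354229/1642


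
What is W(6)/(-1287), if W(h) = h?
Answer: -2/429 ≈ -0.0046620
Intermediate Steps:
W(6)/(-1287) = 6/(-1287) = 6*(-1/1287) = -2/429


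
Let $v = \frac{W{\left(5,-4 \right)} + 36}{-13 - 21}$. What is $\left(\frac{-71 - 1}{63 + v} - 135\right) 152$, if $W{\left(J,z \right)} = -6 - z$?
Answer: $- \frac{641592}{31} \approx -20697.0$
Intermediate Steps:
$v = -1$ ($v = \frac{\left(-6 - -4\right) + 36}{-13 - 21} = \frac{\left(-6 + 4\right) + 36}{-34} = \left(-2 + 36\right) \left(- \frac{1}{34}\right) = 34 \left(- \frac{1}{34}\right) = -1$)
$\left(\frac{-71 - 1}{63 + v} - 135\right) 152 = \left(\frac{-71 - 1}{63 - 1} - 135\right) 152 = \left(- \frac{72}{62} - 135\right) 152 = \left(\left(-72\right) \frac{1}{62} - 135\right) 152 = \left(- \frac{36}{31} - 135\right) 152 = \left(- \frac{4221}{31}\right) 152 = - \frac{641592}{31}$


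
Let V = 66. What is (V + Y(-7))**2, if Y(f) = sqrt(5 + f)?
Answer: (66 + I*sqrt(2))**2 ≈ 4354.0 + 186.68*I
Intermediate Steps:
(V + Y(-7))**2 = (66 + sqrt(5 - 7))**2 = (66 + sqrt(-2))**2 = (66 + I*sqrt(2))**2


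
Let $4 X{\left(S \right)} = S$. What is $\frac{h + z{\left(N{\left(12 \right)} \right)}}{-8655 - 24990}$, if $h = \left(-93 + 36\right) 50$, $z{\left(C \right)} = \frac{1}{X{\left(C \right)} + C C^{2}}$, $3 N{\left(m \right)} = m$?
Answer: $\frac{185249}{2186925} \approx 0.084707$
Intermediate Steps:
$N{\left(m \right)} = \frac{m}{3}$
$X{\left(S \right)} = \frac{S}{4}$
$z{\left(C \right)} = \frac{1}{C^{3} + \frac{C}{4}}$ ($z{\left(C \right)} = \frac{1}{\frac{C}{4} + C C^{2}} = \frac{1}{\frac{C}{4} + C^{3}} = \frac{1}{C^{3} + \frac{C}{4}}$)
$h = -2850$ ($h = \left(-57\right) 50 = -2850$)
$\frac{h + z{\left(N{\left(12 \right)} \right)}}{-8655 - 24990} = \frac{-2850 + \frac{4}{\frac{1}{3} \cdot 12 + 4 \left(\frac{1}{3} \cdot 12\right)^{3}}}{-8655 - 24990} = \frac{-2850 + \frac{4}{4 + 4 \cdot 4^{3}}}{-33645} = \left(-2850 + \frac{4}{4 + 4 \cdot 64}\right) \left(- \frac{1}{33645}\right) = \left(-2850 + \frac{4}{4 + 256}\right) \left(- \frac{1}{33645}\right) = \left(-2850 + \frac{4}{260}\right) \left(- \frac{1}{33645}\right) = \left(-2850 + 4 \cdot \frac{1}{260}\right) \left(- \frac{1}{33645}\right) = \left(-2850 + \frac{1}{65}\right) \left(- \frac{1}{33645}\right) = \left(- \frac{185249}{65}\right) \left(- \frac{1}{33645}\right) = \frac{185249}{2186925}$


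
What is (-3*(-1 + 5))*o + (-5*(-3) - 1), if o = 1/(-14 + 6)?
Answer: 31/2 ≈ 15.500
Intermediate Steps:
o = -⅛ (o = 1/(-8) = -⅛ ≈ -0.12500)
(-3*(-1 + 5))*o + (-5*(-3) - 1) = -3*(-1 + 5)*(-⅛) + (-5*(-3) - 1) = -3*4*(-⅛) + (15 - 1) = -12*(-⅛) + 14 = 3/2 + 14 = 31/2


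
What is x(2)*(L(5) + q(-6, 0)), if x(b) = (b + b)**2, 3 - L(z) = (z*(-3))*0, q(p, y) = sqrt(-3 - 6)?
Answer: 48 + 48*I ≈ 48.0 + 48.0*I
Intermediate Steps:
q(p, y) = 3*I (q(p, y) = sqrt(-9) = 3*I)
L(z) = 3 (L(z) = 3 - z*(-3)*0 = 3 - (-3*z)*0 = 3 - 1*0 = 3 + 0 = 3)
x(b) = 4*b**2 (x(b) = (2*b)**2 = 4*b**2)
x(2)*(L(5) + q(-6, 0)) = (4*2**2)*(3 + 3*I) = (4*4)*(3 + 3*I) = 16*(3 + 3*I) = 48 + 48*I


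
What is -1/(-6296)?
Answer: 1/6296 ≈ 0.00015883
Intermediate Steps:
-1/(-6296) = -1*(-1/6296) = 1/6296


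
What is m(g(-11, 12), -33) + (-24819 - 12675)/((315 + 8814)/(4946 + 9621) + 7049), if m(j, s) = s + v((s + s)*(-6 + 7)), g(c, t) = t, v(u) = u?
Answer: -5356337193/51345956 ≈ -104.32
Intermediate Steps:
m(j, s) = 3*s (m(j, s) = s + (s + s)*(-6 + 7) = s + (2*s)*1 = s + 2*s = 3*s)
m(g(-11, 12), -33) + (-24819 - 12675)/((315 + 8814)/(4946 + 9621) + 7049) = 3*(-33) + (-24819 - 12675)/((315 + 8814)/(4946 + 9621) + 7049) = -99 - 37494/(9129/14567 + 7049) = -99 - 37494/102691912/14567 = -99 - 37494*14567/102691912 = -99 - 273087549/51345956 = -5356337193/51345956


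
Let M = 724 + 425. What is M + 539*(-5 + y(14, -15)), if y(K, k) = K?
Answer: 6000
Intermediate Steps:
M = 1149
M + 539*(-5 + y(14, -15)) = 1149 + 539*(-5 + 14) = 1149 + 539*9 = 1149 + 4851 = 6000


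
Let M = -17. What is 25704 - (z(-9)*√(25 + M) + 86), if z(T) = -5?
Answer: 25618 + 10*√2 ≈ 25632.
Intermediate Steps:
25704 - (z(-9)*√(25 + M) + 86) = 25704 - (-5*√(25 - 17) + 86) = 25704 - (-10*√2 + 86) = 25704 - (86 - 10*√2) = 25704 + (-86 + 10*√2) = 25618 + 10*√2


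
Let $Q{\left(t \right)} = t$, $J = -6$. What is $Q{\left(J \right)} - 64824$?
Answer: $-64830$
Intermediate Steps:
$Q{\left(J \right)} - 64824 = -6 - 64824 = -64830$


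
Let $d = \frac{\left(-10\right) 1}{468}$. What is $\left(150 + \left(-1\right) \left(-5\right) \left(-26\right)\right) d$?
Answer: $- \frac{50}{117} \approx -0.42735$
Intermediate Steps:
$d = - \frac{5}{234}$ ($d = \left(-10\right) \frac{1}{468} = - \frac{5}{234} \approx -0.021368$)
$\left(150 + \left(-1\right) \left(-5\right) \left(-26\right)\right) d = \left(150 + \left(-1\right) \left(-5\right) \left(-26\right)\right) \left(- \frac{5}{234}\right) = \left(150 + 5 \left(-26\right)\right) \left(- \frac{5}{234}\right) = \left(150 - 130\right) \left(- \frac{5}{234}\right) = 20 \left(- \frac{5}{234}\right) = - \frac{50}{117}$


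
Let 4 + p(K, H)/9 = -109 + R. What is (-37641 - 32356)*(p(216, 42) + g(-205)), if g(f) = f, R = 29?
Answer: 67267117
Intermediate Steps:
p(K, H) = -756 (p(K, H) = -36 + 9*(-109 + 29) = -36 + 9*(-80) = -36 - 720 = -756)
(-37641 - 32356)*(p(216, 42) + g(-205)) = (-37641 - 32356)*(-756 - 205) = -69997*(-961) = 67267117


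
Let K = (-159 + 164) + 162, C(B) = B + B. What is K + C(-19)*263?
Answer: -9827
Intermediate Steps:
C(B) = 2*B
K = 167 (K = 5 + 162 = 167)
K + C(-19)*263 = 167 + (2*(-19))*263 = 167 - 38*263 = 167 - 9994 = -9827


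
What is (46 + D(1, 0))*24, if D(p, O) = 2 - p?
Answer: 1128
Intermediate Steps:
(46 + D(1, 0))*24 = (46 + (2 - 1*1))*24 = (46 + (2 - 1))*24 = (46 + 1)*24 = 47*24 = 1128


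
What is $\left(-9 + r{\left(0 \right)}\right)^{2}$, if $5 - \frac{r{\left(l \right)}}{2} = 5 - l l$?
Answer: $81$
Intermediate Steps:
$r{\left(l \right)} = 2 l^{2}$ ($r{\left(l \right)} = 10 - 2 \left(5 - l l\right) = 10 - 2 \left(5 - l^{2}\right) = 10 + \left(-10 + 2 l^{2}\right) = 2 l^{2}$)
$\left(-9 + r{\left(0 \right)}\right)^{2} = \left(-9 + 2 \cdot 0^{2}\right)^{2} = \left(-9 + 2 \cdot 0\right)^{2} = \left(-9 + 0\right)^{2} = \left(-9\right)^{2} = 81$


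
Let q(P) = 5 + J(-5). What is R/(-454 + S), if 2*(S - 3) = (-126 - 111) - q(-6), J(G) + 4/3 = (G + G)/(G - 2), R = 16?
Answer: -336/12013 ≈ -0.027970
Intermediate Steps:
J(G) = -4/3 + 2*G/(-2 + G) (J(G) = -4/3 + (G + G)/(G - 2) = -4/3 + (2*G)/(-2 + G) = -4/3 + 2*G/(-2 + G))
q(P) = 107/21 (q(P) = 5 + 2*(4 - 5)/(3*(-2 - 5)) = 5 + (⅔)*(-1)/(-7) = 5 + (⅔)*(-⅐)*(-1) = 5 + 2/21 = 107/21)
S = -2479/21 (S = 3 + ((-126 - 111) - 1*107/21)/2 = 3 + (-237 - 107/21)/2 = 3 + (½)*(-5084/21) = 3 - 2542/21 = -2479/21 ≈ -118.05)
R/(-454 + S) = 16/(-454 - 2479/21) = 16/(-12013/21) = -21/12013*16 = -336/12013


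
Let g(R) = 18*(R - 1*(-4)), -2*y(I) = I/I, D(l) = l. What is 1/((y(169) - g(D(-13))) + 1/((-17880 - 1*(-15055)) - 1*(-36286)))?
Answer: 66922/10807905 ≈ 0.0061919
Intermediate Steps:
y(I) = -½ (y(I) = -I/(2*I) = -½*1 = -½)
g(R) = 72 + 18*R (g(R) = 18*(R + 4) = 18*(4 + R) = 72 + 18*R)
1/((y(169) - g(D(-13))) + 1/((-17880 - 1*(-15055)) - 1*(-36286))) = 1/((-½ - (72 + 18*(-13))) + 1/((-17880 - 1*(-15055)) - 1*(-36286))) = 1/((-½ - (72 - 234)) + 1/((-17880 + 15055) + 36286)) = 1/((-½ - 1*(-162)) + 1/(-2825 + 36286)) = 1/((-½ + 162) + 1/33461) = 1/(323/2 + 1/33461) = 1/(10807905/66922) = 66922/10807905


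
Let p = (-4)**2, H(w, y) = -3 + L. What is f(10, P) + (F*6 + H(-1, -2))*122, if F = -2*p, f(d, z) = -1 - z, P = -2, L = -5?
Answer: -24399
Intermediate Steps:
H(w, y) = -8 (H(w, y) = -3 - 5 = -8)
p = 16
F = -32 (F = -2*16 = -32)
f(10, P) + (F*6 + H(-1, -2))*122 = (-1 - 1*(-2)) + (-32*6 - 8)*122 = (-1 + 2) + (-192 - 8)*122 = 1 - 200*122 = 1 - 24400 = -24399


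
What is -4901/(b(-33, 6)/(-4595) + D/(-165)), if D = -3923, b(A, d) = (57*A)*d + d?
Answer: -743163135/3977477 ≈ -186.84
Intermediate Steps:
b(A, d) = d + 57*A*d (b(A, d) = 57*A*d + d = d + 57*A*d)
-4901/(b(-33, 6)/(-4595) + D/(-165)) = -4901/((6*(1 + 57*(-33)))/(-4595) - 3923/(-165)) = -4901/((6*(1 - 1881))*(-1/4595) - 3923*(-1/165)) = -4901/((6*(-1880))*(-1/4595) + 3923/165) = -4901/(-11280*(-1/4595) + 3923/165) = -4901/(2256/919 + 3923/165) = -4901/3977477/151635 = -4901*151635/3977477 = -743163135/3977477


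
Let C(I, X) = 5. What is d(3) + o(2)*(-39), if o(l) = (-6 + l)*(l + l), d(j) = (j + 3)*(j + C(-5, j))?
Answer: 672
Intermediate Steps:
d(j) = (3 + j)*(5 + j) (d(j) = (j + 3)*(j + 5) = (3 + j)*(5 + j))
o(l) = 2*l*(-6 + l) (o(l) = (-6 + l)*(2*l) = 2*l*(-6 + l))
d(3) + o(2)*(-39) = (15 + 3**2 + 8*3) + (2*2*(-6 + 2))*(-39) = (15 + 9 + 24) + (2*2*(-4))*(-39) = 48 - 16*(-39) = 48 + 624 = 672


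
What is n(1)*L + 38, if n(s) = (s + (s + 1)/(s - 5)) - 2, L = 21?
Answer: 13/2 ≈ 6.5000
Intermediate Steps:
n(s) = -2 + s + (1 + s)/(-5 + s) (n(s) = (s + (1 + s)/(-5 + s)) - 2 = -2 + s + (1 + s)/(-5 + s))
n(1)*L + 38 = ((11 + 1**2 - 6*1)/(-5 + 1))*21 + 38 = ((11 + 1 - 6)/(-4))*21 + 38 = -1/4*6*21 + 38 = -3/2*21 + 38 = -63/2 + 38 = 13/2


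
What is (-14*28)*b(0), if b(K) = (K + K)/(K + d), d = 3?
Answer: 0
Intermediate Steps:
b(K) = 2*K/(3 + K) (b(K) = (K + K)/(K + 3) = (2*K)/(3 + K) = 2*K/(3 + K))
(-14*28)*b(0) = (-14*28)*(2*0/(3 + 0)) = -784*0/3 = -392*0 = 0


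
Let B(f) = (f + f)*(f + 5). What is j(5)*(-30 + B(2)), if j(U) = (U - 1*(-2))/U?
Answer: -14/5 ≈ -2.8000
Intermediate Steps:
B(f) = 2*f*(5 + f) (B(f) = (2*f)*(5 + f) = 2*f*(5 + f))
j(U) = (2 + U)/U (j(U) = (U + 2)/U = (2 + U)/U)
j(5)*(-30 + B(2)) = ((2 + 5)/5)*(-30 + 2*2*(5 + 2)) = ((⅕)*7)*(-30 + 2*2*7) = 7*(-30 + 28)/5 = (7/5)*(-2) = -14/5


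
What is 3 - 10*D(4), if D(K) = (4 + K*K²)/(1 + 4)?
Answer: -133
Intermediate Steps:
D(K) = ⅘ + K³/5 (D(K) = (4 + K³)/5 = (4 + K³)*(⅕) = ⅘ + K³/5)
3 - 10*D(4) = 3 - 10*(⅘ + (⅕)*4³) = 3 - 10*(⅘ + (⅕)*64) = 3 - 10*(⅘ + 64/5) = 3 - 10*68/5 = 3 - 136 = -133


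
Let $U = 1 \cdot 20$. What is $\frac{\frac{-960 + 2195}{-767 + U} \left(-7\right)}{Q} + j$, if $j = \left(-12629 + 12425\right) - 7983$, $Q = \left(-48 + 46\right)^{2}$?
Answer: $- \frac{24454111}{2988} \approx -8184.1$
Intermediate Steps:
$Q = 4$ ($Q = \left(-2\right)^{2} = 4$)
$U = 20$
$j = -8187$ ($j = -204 - 7983 = -8187$)
$\frac{\frac{-960 + 2195}{-767 + U} \left(-7\right)}{Q} + j = \frac{\frac{-960 + 2195}{-767 + 20} \left(-7\right)}{4} - 8187 = \frac{1235}{-747} \left(-7\right) \frac{1}{4} - 8187 = 1235 \left(- \frac{1}{747}\right) \left(-7\right) \frac{1}{4} - 8187 = \left(- \frac{1235}{747}\right) \left(-7\right) \frac{1}{4} - 8187 = \frac{8645}{747} \cdot \frac{1}{4} - 8187 = \frac{8645}{2988} - 8187 = - \frac{24454111}{2988}$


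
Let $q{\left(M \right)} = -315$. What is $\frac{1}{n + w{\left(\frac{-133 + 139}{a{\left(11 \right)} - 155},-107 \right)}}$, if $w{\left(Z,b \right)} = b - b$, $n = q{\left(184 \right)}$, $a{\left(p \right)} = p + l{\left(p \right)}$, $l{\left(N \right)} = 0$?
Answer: $- \frac{1}{315} \approx -0.0031746$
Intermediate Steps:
$a{\left(p \right)} = p$ ($a{\left(p \right)} = p + 0 = p$)
$n = -315$
$w{\left(Z,b \right)} = 0$
$\frac{1}{n + w{\left(\frac{-133 + 139}{a{\left(11 \right)} - 155},-107 \right)}} = \frac{1}{-315 + 0} = \frac{1}{-315} = - \frac{1}{315}$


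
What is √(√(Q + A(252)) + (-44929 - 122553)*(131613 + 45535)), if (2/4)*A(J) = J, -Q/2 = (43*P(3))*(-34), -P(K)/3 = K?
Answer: √(-29669101336 + 6*I*√717) ≈ 0.e-4 + 1.7225e+5*I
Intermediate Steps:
P(K) = -3*K
Q = -26316 (Q = -2*43*(-3*3)*(-34) = -2*43*(-9)*(-34) = -(-774)*(-34) = -2*13158 = -26316)
A(J) = 2*J
√(√(Q + A(252)) + (-44929 - 122553)*(131613 + 45535)) = √(√(-26316 + 2*252) + (-44929 - 122553)*(131613 + 45535)) = √(√(-26316 + 504) - 167482*177148) = √(√(-25812) - 29669101336) = √(6*I*√717 - 29669101336) = √(-29669101336 + 6*I*√717)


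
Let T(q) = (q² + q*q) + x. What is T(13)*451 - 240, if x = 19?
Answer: 160767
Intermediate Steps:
T(q) = 19 + 2*q² (T(q) = (q² + q*q) + 19 = (q² + q²) + 19 = 2*q² + 19 = 19 + 2*q²)
T(13)*451 - 240 = (19 + 2*13²)*451 - 240 = (19 + 2*169)*451 - 240 = (19 + 338)*451 - 240 = 357*451 - 240 = 161007 - 240 = 160767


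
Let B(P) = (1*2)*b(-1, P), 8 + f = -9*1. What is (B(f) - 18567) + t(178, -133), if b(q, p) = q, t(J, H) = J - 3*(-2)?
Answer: -18385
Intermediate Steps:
t(J, H) = 6 + J (t(J, H) = J + 6 = 6 + J)
f = -17 (f = -8 - 9*1 = -8 - 9 = -17)
B(P) = -2 (B(P) = (1*2)*(-1) = 2*(-1) = -2)
(B(f) - 18567) + t(178, -133) = (-2 - 18567) + (6 + 178) = -18569 + 184 = -18385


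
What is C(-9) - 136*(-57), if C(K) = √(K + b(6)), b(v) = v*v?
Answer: 7752 + 3*√3 ≈ 7757.2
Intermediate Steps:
b(v) = v²
C(K) = √(36 + K) (C(K) = √(K + 6²) = √(K + 36) = √(36 + K))
C(-9) - 136*(-57) = √(36 - 9) - 136*(-57) = √27 + 7752 = 3*√3 + 7752 = 7752 + 3*√3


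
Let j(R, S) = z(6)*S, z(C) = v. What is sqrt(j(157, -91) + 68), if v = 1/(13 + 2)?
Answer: sqrt(13935)/15 ≈ 7.8698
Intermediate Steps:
v = 1/15 ≈ 0.066667
z(C) = 1/15
j(R, S) = S/15
sqrt(j(157, -91) + 68) = sqrt((1/15)*(-91) + 68) = sqrt(-91/15 + 68) = sqrt(929/15) = sqrt(13935)/15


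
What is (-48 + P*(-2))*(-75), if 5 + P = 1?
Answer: 3000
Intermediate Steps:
P = -4 (P = -5 + 1 = -4)
(-48 + P*(-2))*(-75) = (-48 - 4*(-2))*(-75) = (-48 + 8)*(-75) = -40*(-75) = 3000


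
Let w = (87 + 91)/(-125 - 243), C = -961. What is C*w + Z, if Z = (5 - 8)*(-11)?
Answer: 91601/184 ≈ 497.83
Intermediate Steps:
Z = 33 (Z = -3*(-11) = 33)
w = -89/184 (w = 178/(-368) = 178*(-1/368) = -89/184 ≈ -0.48370)
C*w + Z = -961*(-89/184) + 33 = 85529/184 + 33 = 91601/184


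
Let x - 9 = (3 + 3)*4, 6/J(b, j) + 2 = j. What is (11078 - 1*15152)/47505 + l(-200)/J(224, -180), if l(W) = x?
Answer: -15852193/15835 ≈ -1001.1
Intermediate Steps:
J(b, j) = 6/(-2 + j)
x = 33 (x = 9 + (3 + 3)*4 = 9 + 6*4 = 9 + 24 = 33)
l(W) = 33
(11078 - 1*15152)/47505 + l(-200)/J(224, -180) = (11078 - 1*15152)/47505 + 33/((6/(-2 - 180))) = (11078 - 15152)*(1/47505) + 33/((6/(-182))) = -4074*1/47505 + 33/((6*(-1/182))) = -1358/15835 + 33/(-3/91) = -1358/15835 + 33*(-91/3) = -1358/15835 - 1001 = -15852193/15835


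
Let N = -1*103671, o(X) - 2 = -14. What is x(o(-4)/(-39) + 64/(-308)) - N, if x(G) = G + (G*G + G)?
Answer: 103878655871/1002001 ≈ 1.0367e+5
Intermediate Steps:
o(X) = -12 (o(X) = 2 - 14 = -12)
N = -103671
x(G) = G² + 2*G (x(G) = G + (G² + G) = G + (G + G²) = G² + 2*G)
x(o(-4)/(-39) + 64/(-308)) - N = (-12/(-39) + 64/(-308))*(2 + (-12/(-39) + 64/(-308))) - 1*(-103671) = (-12*(-1/39) + 64*(-1/308))*(2 + (-12*(-1/39) + 64*(-1/308))) + 103671 = (4/13 - 16/77)*(2 + (4/13 - 16/77)) + 103671 = 100*(2 + 100/1001)/1001 + 103671 = (100/1001)*(2102/1001) + 103671 = 210200/1002001 + 103671 = 103878655871/1002001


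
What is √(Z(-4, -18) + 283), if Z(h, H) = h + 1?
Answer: 2*√70 ≈ 16.733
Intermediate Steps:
Z(h, H) = 1 + h
√(Z(-4, -18) + 283) = √((1 - 4) + 283) = √(-3 + 283) = √280 = 2*√70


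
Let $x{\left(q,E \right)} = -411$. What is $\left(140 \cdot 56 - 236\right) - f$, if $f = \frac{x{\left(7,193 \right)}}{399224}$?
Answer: $\frac{3035699707}{399224} \approx 7604.0$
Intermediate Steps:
$f = - \frac{411}{399224} \approx -0.0010295$
$\left(140 \cdot 56 - 236\right) - f = \left(140 \cdot 56 - 236\right) - - \frac{411}{399224} = \left(7840 - 236\right) + \frac{411}{399224} = 7604 + \frac{411}{399224} = \frac{3035699707}{399224}$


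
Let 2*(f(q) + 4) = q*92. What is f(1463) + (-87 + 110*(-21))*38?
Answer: -23792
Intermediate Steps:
f(q) = -4 + 46*q (f(q) = -4 + (q*92)/2 = -4 + (92*q)/2 = -4 + 46*q)
f(1463) + (-87 + 110*(-21))*38 = (-4 + 46*1463) + (-87 + 110*(-21))*38 = (-4 + 67298) + (-87 - 2310)*38 = 67294 - 2397*38 = 67294 - 91086 = -23792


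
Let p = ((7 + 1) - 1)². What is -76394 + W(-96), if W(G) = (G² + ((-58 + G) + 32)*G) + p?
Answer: -55417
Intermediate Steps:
p = 49 (p = (8 - 1)² = 7² = 49)
W(G) = 49 + G² + G*(-26 + G) (W(G) = (G² + ((-58 + G) + 32)*G) + 49 = (G² + (-26 + G)*G) + 49 = (G² + G*(-26 + G)) + 49 = 49 + G² + G*(-26 + G))
-76394 + W(-96) = -76394 + (49 - 26*(-96) + 2*(-96)²) = -76394 + (49 + 2496 + 2*9216) = -76394 + (49 + 2496 + 18432) = -76394 + 20977 = -55417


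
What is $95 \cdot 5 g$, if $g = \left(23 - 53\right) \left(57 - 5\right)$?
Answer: $-741000$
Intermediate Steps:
$g = -1560$ ($g = \left(-30\right) 52 = -1560$)
$95 \cdot 5 g = 95 \cdot 5 \left(-1560\right) = 475 \left(-1560\right) = -741000$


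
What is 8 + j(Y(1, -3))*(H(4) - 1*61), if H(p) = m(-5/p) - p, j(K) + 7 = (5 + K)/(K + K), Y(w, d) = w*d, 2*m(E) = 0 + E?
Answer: 1957/4 ≈ 489.25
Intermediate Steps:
m(E) = E/2 (m(E) = (0 + E)/2 = E/2)
Y(w, d) = d*w
j(K) = -7 + (5 + K)/(2*K) (j(K) = -7 + (5 + K)/(K + K) = -7 + (5 + K)/((2*K)) = -7 + (5 + K)*(1/(2*K)) = -7 + (5 + K)/(2*K))
H(p) = -p - 5/(2*p) (H(p) = (-5/p)/2 - p = -5/(2*p) - p = -p - 5/(2*p))
8 + j(Y(1, -3))*(H(4) - 1*61) = 8 + ((5 - (-39))/(2*((-3*1))))*((-1*4 - 5/2/4) - 1*61) = 8 + ((½)*(5 - 13*(-3))/(-3))*((-4 - 5/2*¼) - 61) = 8 + ((½)*(-⅓)*(5 + 39))*((-4 - 5/8) - 61) = 8 + ((½)*(-⅓)*44)*(-37/8 - 61) = 8 - 22/3*(-525/8) = 8 + 1925/4 = 1957/4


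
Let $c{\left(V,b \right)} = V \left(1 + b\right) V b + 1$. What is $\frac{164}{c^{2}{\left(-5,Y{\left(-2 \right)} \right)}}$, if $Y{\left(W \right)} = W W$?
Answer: $\frac{164}{251001} \approx 0.00065338$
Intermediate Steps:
$Y{\left(W \right)} = W^{2}$
$c{\left(V,b \right)} = 1 + b V^{2} \left(1 + b\right)$ ($c{\left(V,b \right)} = V^{2} \left(1 + b\right) b + 1 = b V^{2} \left(1 + b\right) + 1 = 1 + b V^{2} \left(1 + b\right)$)
$\frac{164}{c^{2}{\left(-5,Y{\left(-2 \right)} \right)}} = \frac{164}{\left(1 + \left(-2\right)^{2} \left(-5\right)^{2} + \left(-5\right)^{2} \left(\left(-2\right)^{2}\right)^{2}\right)^{2}} = \frac{164}{\left(1 + 4 \cdot 25 + 25 \cdot 4^{2}\right)^{2}} = \frac{164}{\left(1 + 100 + 25 \cdot 16\right)^{2}} = \frac{164}{\left(1 + 100 + 400\right)^{2}} = \frac{164}{501^{2}} = \frac{164}{251001}$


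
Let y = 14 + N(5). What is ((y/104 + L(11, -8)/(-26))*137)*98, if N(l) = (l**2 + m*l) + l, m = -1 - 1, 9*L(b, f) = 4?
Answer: 973385/234 ≈ 4159.8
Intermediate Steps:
L(b, f) = 4/9 (L(b, f) = (1/9)*4 = 4/9)
m = -2
N(l) = l**2 - l (N(l) = (l**2 - 2*l) + l = l**2 - l)
y = 34 (y = 14 + 5*(-1 + 5) = 14 + 5*4 = 14 + 20 = 34)
((y/104 + L(11, -8)/(-26))*137)*98 = ((34/104 + (4/9)/(-26))*137)*98 = ((34*(1/104) + (4/9)*(-1/26))*137)*98 = ((17/52 - 2/117)*137)*98 = ((145/468)*137)*98 = (19865/468)*98 = 973385/234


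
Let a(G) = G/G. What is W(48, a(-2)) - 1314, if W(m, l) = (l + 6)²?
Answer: -1265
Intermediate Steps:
a(G) = 1
W(m, l) = (6 + l)²
W(48, a(-2)) - 1314 = (6 + 1)² - 1314 = 7² - 1314 = 49 - 1314 = -1265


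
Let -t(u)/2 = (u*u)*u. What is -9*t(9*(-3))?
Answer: -354294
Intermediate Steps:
t(u) = -2*u³ (t(u) = -2*u*u*u = -2*u²*u = -2*u³)
-9*t(9*(-3)) = -(-18)*(9*(-3))³ = -(-18)*(-27)³ = -(-18)*(-19683) = -9*39366 = -354294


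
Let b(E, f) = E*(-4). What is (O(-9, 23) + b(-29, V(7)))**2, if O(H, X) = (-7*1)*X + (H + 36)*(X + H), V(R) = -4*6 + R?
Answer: 110889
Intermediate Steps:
V(R) = -24 + R
b(E, f) = -4*E
O(H, X) = -7*X + (36 + H)*(H + X)
(O(-9, 23) + b(-29, V(7)))**2 = (((-9)**2 + 29*23 + 36*(-9) - 9*23) - 4*(-29))**2 = ((81 + 667 - 324 - 207) + 116)**2 = (217 + 116)**2 = 333**2 = 110889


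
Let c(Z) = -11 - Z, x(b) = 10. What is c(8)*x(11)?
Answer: -190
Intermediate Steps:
c(8)*x(11) = (-11 - 1*8)*10 = (-11 - 8)*10 = -19*10 = -190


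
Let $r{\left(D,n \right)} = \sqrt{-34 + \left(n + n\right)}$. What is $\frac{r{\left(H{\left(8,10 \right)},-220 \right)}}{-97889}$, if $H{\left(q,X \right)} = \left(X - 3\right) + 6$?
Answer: $- \frac{i \sqrt{474}}{97889} \approx - 0.00022241 i$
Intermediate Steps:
$H{\left(q,X \right)} = 3 + X$ ($H{\left(q,X \right)} = \left(-3 + X\right) + 6 = 3 + X$)
$r{\left(D,n \right)} = \sqrt{-34 + 2 n}$
$\frac{r{\left(H{\left(8,10 \right)},-220 \right)}}{-97889} = \frac{\sqrt{-34 + 2 \left(-220\right)}}{-97889} = \sqrt{-34 - 440} \left(- \frac{1}{97889}\right) = \sqrt{-474} \left(- \frac{1}{97889}\right) = i \sqrt{474} \left(- \frac{1}{97889}\right) = - \frac{i \sqrt{474}}{97889}$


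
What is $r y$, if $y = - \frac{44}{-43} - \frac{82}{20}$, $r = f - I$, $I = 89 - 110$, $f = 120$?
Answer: $- \frac{186543}{430} \approx -433.82$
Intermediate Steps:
$I = -21$
$r = 141$ ($r = 120 - -21 = 120 + 21 = 141$)
$y = - \frac{1323}{430}$ ($y = \left(-44\right) \left(- \frac{1}{43}\right) - \frac{41}{10} = \frac{44}{43} - \frac{41}{10} = - \frac{1323}{430} \approx -3.0767$)
$r y = 141 \left(- \frac{1323}{430}\right) = - \frac{186543}{430}$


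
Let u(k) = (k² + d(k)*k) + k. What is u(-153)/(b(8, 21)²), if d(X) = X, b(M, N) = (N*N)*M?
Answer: 5185/1382976 ≈ 0.0037492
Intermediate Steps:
b(M, N) = M*N² (b(M, N) = N²*M = M*N²)
u(k) = k + 2*k² (u(k) = (k² + k*k) + k = (k² + k²) + k = 2*k² + k = k + 2*k²)
u(-153)/(b(8, 21)²) = (-153*(1 + 2*(-153)))/((8*21²)²) = (-153*(1 - 306))/((8*441)²) = (-153*(-305))/(3528²) = 46665/12446784 = 46665*(1/12446784) = 5185/1382976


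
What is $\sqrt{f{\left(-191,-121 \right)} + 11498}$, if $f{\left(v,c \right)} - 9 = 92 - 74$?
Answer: $5 \sqrt{461} \approx 107.35$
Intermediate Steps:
$f{\left(v,c \right)} = 27$ ($f{\left(v,c \right)} = 9 + \left(92 - 74\right) = 9 + 18 = 27$)
$\sqrt{f{\left(-191,-121 \right)} + 11498} = \sqrt{27 + 11498} = \sqrt{11525} = 5 \sqrt{461}$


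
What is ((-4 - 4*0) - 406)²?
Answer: 168100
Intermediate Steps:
((-4 - 4*0) - 406)² = ((-4 + 0) - 406)² = (-4 - 406)² = (-410)² = 168100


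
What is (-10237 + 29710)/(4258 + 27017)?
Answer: 6491/10425 ≈ 0.62264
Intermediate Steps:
(-10237 + 29710)/(4258 + 27017) = 19473/31275 = 19473*(1/31275) = 6491/10425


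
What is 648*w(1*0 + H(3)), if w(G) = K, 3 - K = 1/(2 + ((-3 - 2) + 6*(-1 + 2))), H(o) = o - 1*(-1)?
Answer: 1728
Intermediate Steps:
H(o) = 1 + o (H(o) = o + 1 = 1 + o)
K = 8/3 (K = 3 - 1/(2 + ((-3 - 2) + 6*(-1 + 2))) = 3 - 1/(2 + (-5 + 6*1)) = 3 - 1/(2 + (-5 + 6)) = 3 - 1/(2 + 1) = 3 - 1/3 = 8/3 ≈ 2.6667)
w(G) = 8/3
648*w(1*0 + H(3)) = 648*(8/3) = 1728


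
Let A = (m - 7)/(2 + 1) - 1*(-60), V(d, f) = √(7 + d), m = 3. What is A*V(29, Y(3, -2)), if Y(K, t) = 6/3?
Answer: 352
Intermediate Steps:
Y(K, t) = 2 (Y(K, t) = 6*(⅓) = 2)
A = 176/3 (A = (3 - 7)/(2 + 1) - 1*(-60) = -4/3 + 60 = 176/3 ≈ 58.667)
A*V(29, Y(3, -2)) = 176*√(7 + 29)/3 = 176*√36/3 = (176/3)*6 = 352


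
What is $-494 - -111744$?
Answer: $111250$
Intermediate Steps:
$-494 - -111744 = -494 + 111744 = 111250$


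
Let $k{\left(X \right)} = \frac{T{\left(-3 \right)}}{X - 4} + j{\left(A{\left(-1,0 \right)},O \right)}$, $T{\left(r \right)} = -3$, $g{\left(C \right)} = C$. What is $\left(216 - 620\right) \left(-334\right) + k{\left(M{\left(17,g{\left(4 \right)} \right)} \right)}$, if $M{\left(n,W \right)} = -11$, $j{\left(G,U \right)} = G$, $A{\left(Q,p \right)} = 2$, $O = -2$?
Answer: $\frac{674691}{5} \approx 1.3494 \cdot 10^{5}$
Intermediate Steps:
$k{\left(X \right)} = 2 - \frac{3}{-4 + X}$ ($k{\left(X \right)} = - \frac{3}{X - 4} + 2 = - \frac{3}{-4 + X} + 2 = 2 - \frac{3}{-4 + X}$)
$\left(216 - 620\right) \left(-334\right) + k{\left(M{\left(17,g{\left(4 \right)} \right)} \right)} = \left(216 - 620\right) \left(-334\right) + \frac{-11 + 2 \left(-11\right)}{-4 - 11} = \left(-404\right) \left(-334\right) + \frac{-11 - 22}{-15} = 134936 - - \frac{11}{5} = 134936 + \frac{11}{5} = \frac{674691}{5}$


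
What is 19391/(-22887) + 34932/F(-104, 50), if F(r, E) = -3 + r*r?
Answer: 589813801/247477131 ≈ 2.3833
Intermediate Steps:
F(r, E) = -3 + r**2
19391/(-22887) + 34932/F(-104, 50) = 19391/(-22887) + 34932/(-3 + (-104)**2) = 19391*(-1/22887) + 34932/(-3 + 10816) = -19391/22887 + 34932/10813 = 589813801/247477131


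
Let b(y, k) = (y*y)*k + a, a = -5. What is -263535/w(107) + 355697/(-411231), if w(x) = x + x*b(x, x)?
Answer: -46732842360166/53903819391963 ≈ -0.86697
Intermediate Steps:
b(y, k) = -5 + k*y² (b(y, k) = (y*y)*k - 5 = y²*k - 5 = k*y² - 5 = -5 + k*y²)
w(x) = x + x*(-5 + x³) (w(x) = x + x*(-5 + x*x²) = x + x*(-5 + x³))
-263535/w(107) + 355697/(-411231) = -263535*1/(107*(-4 + 107³)) + 355697/(-411231) = -263535*1/(107*(-4 + 1225043)) + 355697*(-1/411231) = -263535/(107*1225039) - 355697/411231 = -263535/131079173 - 355697/411231 = -46732842360166/53903819391963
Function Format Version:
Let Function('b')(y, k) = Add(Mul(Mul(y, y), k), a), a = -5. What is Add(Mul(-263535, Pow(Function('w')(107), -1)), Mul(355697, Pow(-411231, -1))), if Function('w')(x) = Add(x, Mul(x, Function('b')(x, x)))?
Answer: Rational(-46732842360166, 53903819391963) ≈ -0.86697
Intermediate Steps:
Function('b')(y, k) = Add(-5, Mul(k, Pow(y, 2))) (Function('b')(y, k) = Add(Mul(Mul(y, y), k), -5) = Add(Mul(Pow(y, 2), k), -5) = Add(Mul(k, Pow(y, 2)), -5) = Add(-5, Mul(k, Pow(y, 2))))
Function('w')(x) = Add(x, Mul(x, Add(-5, Pow(x, 3)))) (Function('w')(x) = Add(x, Mul(x, Add(-5, Mul(x, Pow(x, 2))))) = Add(x, Mul(x, Add(-5, Pow(x, 3)))))
Add(Mul(-263535, Pow(Function('w')(107), -1)), Mul(355697, Pow(-411231, -1))) = Add(Mul(-263535, Pow(Mul(107, Add(-4, Pow(107, 3))), -1)), Mul(355697, Pow(-411231, -1))) = Add(Mul(-263535, Pow(Mul(107, Add(-4, 1225043)), -1)), Mul(355697, Rational(-1, 411231))) = Add(Mul(-263535, Pow(Mul(107, 1225039), -1)), Rational(-355697, 411231)) = Add(Mul(-263535, Pow(131079173, -1)), Rational(-355697, 411231)) = Add(Mul(-263535, Rational(1, 131079173)), Rational(-355697, 411231)) = Add(Rational(-263535, 131079173), Rational(-355697, 411231)) = Rational(-46732842360166, 53903819391963)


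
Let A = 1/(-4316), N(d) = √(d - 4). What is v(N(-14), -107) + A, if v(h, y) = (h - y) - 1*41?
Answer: 284855/4316 + 3*I*√2 ≈ 66.0 + 4.2426*I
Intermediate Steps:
N(d) = √(-4 + d)
A = -1/4316 ≈ -0.00023170
v(h, y) = -41 + h - y (v(h, y) = (h - y) - 41 = -41 + h - y)
v(N(-14), -107) + A = (-41 + √(-4 - 14) - 1*(-107)) - 1/4316 = (-41 + √(-18) + 107) - 1/4316 = (-41 + 3*I*√2 + 107) - 1/4316 = (66 + 3*I*√2) - 1/4316 = 284855/4316 + 3*I*√2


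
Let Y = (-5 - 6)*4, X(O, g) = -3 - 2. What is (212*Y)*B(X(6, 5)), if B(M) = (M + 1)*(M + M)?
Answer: -373120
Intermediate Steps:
X(O, g) = -5
Y = -44 (Y = -11*4 = -44)
B(M) = 2*M*(1 + M) (B(M) = (1 + M)*(2*M) = 2*M*(1 + M))
(212*Y)*B(X(6, 5)) = (212*(-44))*(2*(-5)*(1 - 5)) = -18656*(-5)*(-4) = -9328*40 = -373120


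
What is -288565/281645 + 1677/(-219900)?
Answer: -4261850811/4128915700 ≈ -1.0322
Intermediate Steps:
-288565/281645 + 1677/(-219900) = -288565*1/281645 + 1677*(-1/219900) = -57713/56329 - 559/73300 = -4261850811/4128915700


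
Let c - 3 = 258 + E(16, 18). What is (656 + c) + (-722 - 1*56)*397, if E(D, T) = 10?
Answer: -307939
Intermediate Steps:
c = 271 (c = 3 + (258 + 10) = 3 + 268 = 271)
(656 + c) + (-722 - 1*56)*397 = (656 + 271) + (-722 - 1*56)*397 = 927 + (-722 - 56)*397 = 927 - 778*397 = 927 - 308866 = -307939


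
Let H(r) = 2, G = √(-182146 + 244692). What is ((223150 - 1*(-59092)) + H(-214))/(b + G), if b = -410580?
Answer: -57941870760/84287936927 - 141122*√62546/84287936927 ≈ -0.68785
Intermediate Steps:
G = √62546 ≈ 250.09
((223150 - 1*(-59092)) + H(-214))/(b + G) = ((223150 - 1*(-59092)) + 2)/(-410580 + √62546) = ((223150 + 59092) + 2)/(-410580 + √62546) = (282242 + 2)/(-410580 + √62546) = 282244/(-410580 + √62546)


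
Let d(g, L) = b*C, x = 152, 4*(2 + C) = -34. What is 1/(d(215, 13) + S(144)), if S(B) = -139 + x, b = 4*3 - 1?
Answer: -2/205 ≈ -0.0097561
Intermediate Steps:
C = -21/2 (C = -2 + (¼)*(-34) = -2 - 17/2 = -21/2 ≈ -10.500)
b = 11 (b = 12 - 1 = 11)
S(B) = 13 (S(B) = -139 + 152 = 13)
d(g, L) = -231/2 (d(g, L) = 11*(-21/2) = -231/2)
1/(d(215, 13) + S(144)) = 1/(-231/2 + 13) = 1/(-205/2) = -2/205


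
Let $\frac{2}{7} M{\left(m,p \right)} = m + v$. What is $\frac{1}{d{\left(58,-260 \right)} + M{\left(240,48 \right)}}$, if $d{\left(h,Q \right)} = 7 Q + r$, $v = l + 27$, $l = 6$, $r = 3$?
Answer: $- \frac{2}{1723} \approx -0.0011608$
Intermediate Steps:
$v = 33$ ($v = 6 + 27 = 33$)
$d{\left(h,Q \right)} = 3 + 7 Q$ ($d{\left(h,Q \right)} = 7 Q + 3 = 3 + 7 Q$)
$M{\left(m,p \right)} = \frac{231}{2} + \frac{7 m}{2}$ ($M{\left(m,p \right)} = \frac{7 \left(m + 33\right)}{2} = \frac{7 \left(33 + m\right)}{2} = \frac{231}{2} + \frac{7 m}{2}$)
$\frac{1}{d{\left(58,-260 \right)} + M{\left(240,48 \right)}} = \frac{1}{\left(3 + 7 \left(-260\right)\right) + \left(\frac{231}{2} + \frac{7}{2} \cdot 240\right)} = \frac{1}{\left(3 - 1820\right) + \left(\frac{231}{2} + 840\right)} = \frac{1}{-1817 + \frac{1911}{2}} = \frac{1}{- \frac{1723}{2}} = - \frac{2}{1723}$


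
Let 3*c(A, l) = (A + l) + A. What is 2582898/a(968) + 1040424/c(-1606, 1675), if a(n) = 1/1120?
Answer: 4446300811848/1537 ≈ 2.8928e+9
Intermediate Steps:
c(A, l) = l/3 + 2*A/3 (c(A, l) = ((A + l) + A)/3 = (l + 2*A)/3 = l/3 + 2*A/3)
a(n) = 1/1120
2582898/a(968) + 1040424/c(-1606, 1675) = 2582898/(1/1120) + 1040424/((⅓)*1675 + (⅔)*(-1606)) = 2582898*1120 + 1040424/(1675/3 - 3212/3) = 2892845760 + 1040424/(-1537/3) = 2892845760 + 1040424*(-3/1537) = 2892845760 - 3121272/1537 = 4446300811848/1537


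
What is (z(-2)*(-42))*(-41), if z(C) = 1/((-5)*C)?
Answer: 861/5 ≈ 172.20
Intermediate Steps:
z(C) = -1/(5*C)
(z(-2)*(-42))*(-41) = (-⅕/(-2)*(-42))*(-41) = (-⅕*(-½)*(-42))*(-41) = ((⅒)*(-42))*(-41) = -21/5*(-41) = 861/5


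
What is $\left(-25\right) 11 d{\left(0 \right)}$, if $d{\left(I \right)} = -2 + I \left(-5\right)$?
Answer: $550$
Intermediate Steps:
$d{\left(I \right)} = -2 - 5 I$
$\left(-25\right) 11 d{\left(0 \right)} = \left(-25\right) 11 \left(-2 - 0\right) = - 275 \left(-2 + 0\right) = \left(-275\right) \left(-2\right) = 550$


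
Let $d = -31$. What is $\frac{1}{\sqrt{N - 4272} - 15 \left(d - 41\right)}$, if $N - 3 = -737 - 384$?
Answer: $- \frac{i}{- 1080 i + 7 \sqrt{110}} \approx 0.00092167 - 6.2653 \cdot 10^{-5} i$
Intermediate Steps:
$N = -1118$ ($N = 3 - 1121 = -1118$)
$\frac{1}{\sqrt{N - 4272} - 15 \left(d - 41\right)} = \frac{1}{\sqrt{-1118 - 4272} - 15 \left(-31 - 41\right)} = \frac{1}{\sqrt{-5390} - -1080} = \frac{1}{7 i \sqrt{110} + 1080} = \frac{1}{1080 + 7 i \sqrt{110}}$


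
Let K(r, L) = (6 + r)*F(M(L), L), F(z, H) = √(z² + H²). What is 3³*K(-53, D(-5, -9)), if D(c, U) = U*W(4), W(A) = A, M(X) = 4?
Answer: -5076*√82 ≈ -45965.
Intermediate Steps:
F(z, H) = √(H² + z²)
D(c, U) = 4*U (D(c, U) = U*4 = 4*U)
K(r, L) = √(16 + L²)*(6 + r) (K(r, L) = (6 + r)*√(L² + 4²) = (6 + r)*√(L² + 16) = (6 + r)*√(16 + L²) = √(16 + L²)*(6 + r))
3³*K(-53, D(-5, -9)) = 3³*(√(16 + (4*(-9))²)*(6 - 53)) = 27*(√(16 + (-36)²)*(-47)) = 27*(√(16 + 1296)*(-47)) = 27*(√1312*(-47)) = 27*((4*√82)*(-47)) = 27*(-188*√82) = -5076*√82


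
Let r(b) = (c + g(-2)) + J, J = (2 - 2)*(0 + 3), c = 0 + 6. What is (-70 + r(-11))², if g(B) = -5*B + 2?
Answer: 2704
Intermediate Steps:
g(B) = 2 - 5*B
c = 6
J = 0 (J = 0*3 = 0)
r(b) = 18 (r(b) = (6 + (2 - 5*(-2))) + 0 = (6 + (2 + 10)) + 0 = (6 + 12) + 0 = 18 + 0 = 18)
(-70 + r(-11))² = (-70 + 18)² = (-52)² = 2704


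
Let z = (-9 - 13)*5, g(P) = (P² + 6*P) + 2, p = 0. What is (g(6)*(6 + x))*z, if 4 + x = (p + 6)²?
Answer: -309320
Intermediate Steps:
x = 32 (x = -4 + (0 + 6)² = -4 + 6² = -4 + 36 = 32)
g(P) = 2 + P² + 6*P
z = -110 (z = -22*5 = -110)
(g(6)*(6 + x))*z = ((2 + 6² + 6*6)*(6 + 32))*(-110) = ((2 + 36 + 36)*38)*(-110) = (74*38)*(-110) = 2812*(-110) = -309320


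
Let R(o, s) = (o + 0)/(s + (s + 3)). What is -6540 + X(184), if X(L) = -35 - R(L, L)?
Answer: -2439509/371 ≈ -6575.5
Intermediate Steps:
R(o, s) = o/(3 + 2*s) (R(o, s) = o/(s + (3 + s)) = o/(3 + 2*s))
X(L) = -35 - L/(3 + 2*L)
-6540 + X(184) = -6540 + (-105 - 71*184)/(3 + 2*184) = -6540 + (-105 - 13064)/(3 + 368) = -6540 - 13169/371 = -2439509/371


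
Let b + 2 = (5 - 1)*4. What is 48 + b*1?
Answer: 62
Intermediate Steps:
b = 14 (b = -2 + (5 - 1)*4 = -2 + 4*4 = -2 + 16 = 14)
48 + b*1 = 48 + 14*1 = 48 + 14 = 62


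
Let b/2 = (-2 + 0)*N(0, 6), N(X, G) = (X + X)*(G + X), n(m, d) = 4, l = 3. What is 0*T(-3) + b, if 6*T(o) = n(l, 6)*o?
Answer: 0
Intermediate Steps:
N(X, G) = 2*X*(G + X) (N(X, G) = (2*X)*(G + X) = 2*X*(G + X))
T(o) = 2*o/3 (T(o) = (4*o)/6 = 2*o/3)
b = 0 (b = 2*((-2 + 0)*(2*0*(6 + 0))) = 2*(-4*0*6) = 2*(-2*0) = 2*0 = 0)
0*T(-3) + b = 0*((⅔)*(-3)) + 0 = 0*(-2) + 0 = 0 + 0 = 0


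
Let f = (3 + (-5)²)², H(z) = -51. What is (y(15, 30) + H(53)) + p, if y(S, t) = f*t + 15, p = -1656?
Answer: 21828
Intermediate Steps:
f = 784 (f = (3 + 25)² = 28² = 784)
y(S, t) = 15 + 784*t (y(S, t) = 784*t + 15 = 15 + 784*t)
(y(15, 30) + H(53)) + p = ((15 + 784*30) - 51) - 1656 = ((15 + 23520) - 51) - 1656 = (23535 - 51) - 1656 = 23484 - 1656 = 21828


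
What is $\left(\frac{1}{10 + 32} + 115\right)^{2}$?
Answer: $\frac{23338561}{1764} \approx 13230.0$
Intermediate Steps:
$\left(\frac{1}{10 + 32} + 115\right)^{2} = \left(\frac{1}{42} + 115\right)^{2} = \left(\frac{4831}{42}\right)^{2} = \frac{23338561}{1764}$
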